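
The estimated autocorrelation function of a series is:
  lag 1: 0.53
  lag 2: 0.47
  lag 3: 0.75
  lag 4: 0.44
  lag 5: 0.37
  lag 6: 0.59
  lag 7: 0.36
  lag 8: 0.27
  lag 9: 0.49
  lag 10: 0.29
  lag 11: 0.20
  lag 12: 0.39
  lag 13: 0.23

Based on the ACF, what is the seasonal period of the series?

The largest autocorrelation is r_3 = 0.75, with a weaker echo at lag 6 (0.59); the remaining lags stay at or below 0.53. The elevated value at lag 1 (0.53), dropping to 0.47 at lag 2, reflects decaying short-term dependence rather than seasonality.
The dominant spike at lag 3 indicates a seasonal period of 3.

3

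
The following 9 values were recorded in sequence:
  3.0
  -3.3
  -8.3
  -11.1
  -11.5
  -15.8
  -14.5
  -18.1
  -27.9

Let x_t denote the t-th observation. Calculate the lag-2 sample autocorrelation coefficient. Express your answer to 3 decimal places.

0.197

Mean x̄ = (3.0 − 3.3 − 8.3 − 11.1 − 11.5 − 15.8 − 14.5 − 18.1 − 27.9)/9 = -11.9444
Σ(x_t−x̄)(x_{t+2}−x̄) = (54.4642) + (7.2998) + (1.6198) + (-3.2558) + (-1.1358) + (23.7331) + (40.7753) = 123.5005
Denominator Σ(x_t−x̄)² = 626.1222
r_2 = 123.5005 / 626.1222 = 0.197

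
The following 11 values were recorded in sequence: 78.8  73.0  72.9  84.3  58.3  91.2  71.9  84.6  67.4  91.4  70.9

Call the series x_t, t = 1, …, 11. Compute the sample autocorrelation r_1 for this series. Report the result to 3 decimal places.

-0.785

Mean x̄ = (78.8 + 73.0 + 72.9 + 84.3 + 58.3 + 91.2 + 71.9 + 84.6 + 67.4 + 91.4 + 70.9)/11 = 76.7909
Numerator Σ_{t=1}^{10}(x_t−x̄)(x_{t+1}−x̄) = -832.6255
Denominator Σ(x_t−x̄)² = 1060.6891
r_1 = -832.6255 / 1060.6891 = -0.785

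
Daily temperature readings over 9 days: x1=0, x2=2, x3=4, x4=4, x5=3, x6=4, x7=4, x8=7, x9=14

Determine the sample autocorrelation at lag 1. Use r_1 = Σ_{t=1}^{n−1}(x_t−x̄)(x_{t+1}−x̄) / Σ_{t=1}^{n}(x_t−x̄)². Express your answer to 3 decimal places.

0.298

Mean x̄ = (0 + 2 + 4 + 4 + 3 + 4 + 4 + 7 + 14)/9 = 4.6667
Numerator Σ_{t=1}^{8}(x_t−x̄)(x_{t+1}−x̄) = 37.5556
Denominator Σ(x_t−x̄)² = 126.0000
r_1 = 37.5556 / 126.0000 = 0.298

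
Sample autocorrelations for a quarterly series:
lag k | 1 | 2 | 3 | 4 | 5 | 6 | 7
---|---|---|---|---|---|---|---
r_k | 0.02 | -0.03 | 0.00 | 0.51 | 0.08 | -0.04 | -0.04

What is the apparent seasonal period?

4

The largest autocorrelation is r_4 = 0.51; the remaining lags stay at or below 0.08.
The dominant spike at lag 4 indicates a seasonal period of 4.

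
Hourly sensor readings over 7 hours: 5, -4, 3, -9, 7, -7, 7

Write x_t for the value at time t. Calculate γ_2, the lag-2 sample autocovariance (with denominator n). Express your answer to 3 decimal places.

26.222

Mean x̄ = (5 − 4 + 3 − 9 + 7 − 7 + 7)/7 = 0.2857
Deviations: 4.7143, -4.2857, 2.7143, -9.2857, 6.7143, -7.2857, 6.7143
Σ_{t=1}^{5}(x_t−x̄)(x_{t+2}−x̄) = 183.5510
γ_2 = 183.5510 / 7 = 26.222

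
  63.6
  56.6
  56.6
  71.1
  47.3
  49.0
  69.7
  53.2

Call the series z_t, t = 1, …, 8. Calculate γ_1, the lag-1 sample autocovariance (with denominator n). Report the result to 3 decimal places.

-28.824

Mean z̄ = (63.6 + 56.6 + 56.6 + 71.1 + 47.3 + 49.0 + 69.7 + 53.2)/8 = 58.3875
Deviations: 5.2125, -1.7875, -1.7875, 12.7125, -11.0875, -9.3875, 11.3125, -5.1875
Σ_{t=1}^{7}(z_t−z̄)(z_{t+1}−z̄) = -230.5914
γ_1 = -230.5914 / 8 = -28.824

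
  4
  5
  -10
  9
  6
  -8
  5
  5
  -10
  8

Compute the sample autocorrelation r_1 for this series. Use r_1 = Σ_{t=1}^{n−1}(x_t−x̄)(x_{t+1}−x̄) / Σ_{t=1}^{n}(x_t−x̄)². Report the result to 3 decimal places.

Mean x̄ = (4 + 5 − 10 + 9 + 6 − 8 + 5 + 5 − 10 + 8)/10 = 1.4000
Numerator Σ_{t=1}^{9}(x_t−x̄)(x_{t+1}−x̄) = -263.7600
Denominator Σ(x_t−x̄)² = 516.4000
r_1 = -263.7600 / 516.4000 = -0.511

-0.511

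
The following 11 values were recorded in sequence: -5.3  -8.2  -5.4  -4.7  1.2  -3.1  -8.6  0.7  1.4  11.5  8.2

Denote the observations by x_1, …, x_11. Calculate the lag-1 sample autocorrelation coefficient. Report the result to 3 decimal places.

Mean x̄ = (-5.3 − 8.2 − 5.4 − 4.7 + 1.2 − 3.1 − 8.6 + 0.7 + 1.4 + 11.5 + 8.2)/11 = -1.1182
Numerator Σ_{t=1}^{10}(x_t−x̄)(x_{t+1}−x̄) = 217.5333
Denominator Σ(x_t−x̄)² = 419.7764
r_1 = 217.5333 / 419.7764 = 0.518

0.518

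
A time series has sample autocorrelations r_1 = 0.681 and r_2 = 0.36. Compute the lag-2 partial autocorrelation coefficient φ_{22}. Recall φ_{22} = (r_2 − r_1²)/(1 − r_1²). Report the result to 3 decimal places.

φ_{22} = (r_2 − r_1²) / (1 − r_1²)
r_1² = (0.681)² = 0.463761
Numerator = 0.36 − 0.4638 = -0.1038; denominator = 1 − 0.4638 = 0.5362
φ_{22} = -0.1038 / 0.5362 = -0.193

-0.193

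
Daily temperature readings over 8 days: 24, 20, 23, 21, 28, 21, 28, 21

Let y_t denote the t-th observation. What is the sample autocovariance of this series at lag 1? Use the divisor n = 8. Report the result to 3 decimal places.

-5.477

Mean ȳ = (24 + 20 + 23 + 21 + 28 + 21 + 28 + 21)/8 = 23.2500
Deviations: 0.7500, -3.2500, -0.2500, -2.2500, 4.7500, -2.2500, 4.7500, -2.2500
Σ_{t=1}^{7}(y_t−ȳ)(y_{t+1}−ȳ) = -43.8125
γ_1 = -43.8125 / 8 = -5.477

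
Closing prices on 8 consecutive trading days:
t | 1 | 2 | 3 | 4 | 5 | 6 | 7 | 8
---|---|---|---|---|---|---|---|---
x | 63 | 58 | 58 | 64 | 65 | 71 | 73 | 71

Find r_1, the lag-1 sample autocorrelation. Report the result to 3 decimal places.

Mean x̄ = (63 + 58 + 58 + 64 + 65 + 71 + 73 + 71)/8 = 65.3750
Deviations from mean: -2.3750, -7.3750, -7.3750, -1.3750, -0.3750, 5.6250, 7.6250, 5.6250
Σ(x_t−x̄)(x_{t+1}−x̄) = (17.5156) + (54.3906) + (10.1406) + (0.5156) + (-2.1094) + (42.8906) + (42.8906) = 166.2344
Denominator Σ(x_t−x̄)² = 237.8750
r_1 = 166.2344 / 237.8750 = 0.699

0.699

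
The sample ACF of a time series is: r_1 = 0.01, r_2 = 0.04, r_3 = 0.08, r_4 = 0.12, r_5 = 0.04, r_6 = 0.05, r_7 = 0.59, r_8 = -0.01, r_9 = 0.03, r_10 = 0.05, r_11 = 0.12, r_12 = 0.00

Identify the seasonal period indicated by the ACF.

7

The largest autocorrelation is r_7 = 0.59; the remaining lags stay at or below 0.12.
The dominant spike at lag 7 indicates a seasonal period of 7.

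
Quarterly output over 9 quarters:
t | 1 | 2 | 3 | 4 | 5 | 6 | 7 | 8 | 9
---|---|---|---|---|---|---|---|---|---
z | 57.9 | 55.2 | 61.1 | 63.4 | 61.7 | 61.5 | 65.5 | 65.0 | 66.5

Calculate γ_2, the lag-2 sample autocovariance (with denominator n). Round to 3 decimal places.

0.779

Mean z̄ = (57.9 + 55.2 + 61.1 + 63.4 + 61.7 + 61.5 + 65.5 + 65.0 + 66.5)/9 = 61.9778
Σ_{t=1}^{7}(z_t−z̄)(z_{t+2}−z̄) = 7.0101
γ_2 = 7.0101 / 9 = 0.779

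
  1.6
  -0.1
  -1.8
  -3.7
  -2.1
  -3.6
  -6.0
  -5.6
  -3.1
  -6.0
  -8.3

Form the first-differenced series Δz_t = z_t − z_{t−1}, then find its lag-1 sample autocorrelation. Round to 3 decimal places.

First differences Δz: -1.7, -1.7, -1.9, 1.6, -1.5, -2.4, 0.4, 2.5, -2.9, -2.3
Mean of differences = -0.9900
Numerator Σ(Δz_t−Δz̄)(Δz_{t+1}−Δz̄) = -3.0811
Denominator Σ(Δz_t−Δz̄)² = 30.2690
r_1(Δz) = -3.0811 / 30.2690 = -0.102

-0.102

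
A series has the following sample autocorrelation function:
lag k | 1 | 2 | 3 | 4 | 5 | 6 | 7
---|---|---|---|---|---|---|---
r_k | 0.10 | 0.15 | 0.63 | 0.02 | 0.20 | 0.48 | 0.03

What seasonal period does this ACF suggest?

3

The largest autocorrelation is r_3 = 0.63, with a weaker echo at lag 6 (0.48); the remaining lags stay at or below 0.20.
The dominant spike at lag 3 indicates a seasonal period of 3.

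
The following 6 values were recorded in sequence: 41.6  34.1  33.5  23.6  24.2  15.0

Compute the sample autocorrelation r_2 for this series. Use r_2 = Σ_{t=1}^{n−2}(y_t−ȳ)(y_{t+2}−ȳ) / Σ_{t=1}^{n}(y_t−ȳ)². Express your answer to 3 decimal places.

Mean ȳ = (41.6 + 34.1 + 33.5 + 23.6 + 24.2 + 15.0)/6 = 28.6667
Numerator Σ_{t=1}^{4}(y_t−ȳ)(y_{t+2}−ȳ) = 82.6378
Denominator Σ(y_t−ȳ)² = 452.5533
r_2 = 82.6378 / 452.5533 = 0.183

0.183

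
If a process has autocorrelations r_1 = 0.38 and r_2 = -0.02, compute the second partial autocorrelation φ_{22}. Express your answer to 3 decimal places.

-0.192

φ_{22} = (r_2 − r_1²) / (1 − r_1²)
r_1² = (0.38)² = 0.1444
Numerator = -0.02 − 0.1444 = -0.1644; denominator = 1 − 0.1444 = 0.8556
φ_{22} = -0.1644 / 0.8556 = -0.192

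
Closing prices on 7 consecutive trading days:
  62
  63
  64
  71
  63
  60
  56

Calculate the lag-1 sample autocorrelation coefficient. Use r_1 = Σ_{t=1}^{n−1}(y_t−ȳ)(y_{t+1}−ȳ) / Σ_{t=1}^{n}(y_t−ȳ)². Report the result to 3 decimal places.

0.248

Mean ȳ = (62 + 63 + 64 + 71 + 63 + 60 + 56)/7 = 62.7143
Deviations from mean: -0.7143, 0.2857, 1.2857, 8.2857, 0.2857, -2.7143, -6.7143
Numerator Σ_{t=1}^{6}(y_t−ȳ)(y_{t+1}−ȳ) = 30.6327
Denominator Σ(y_t−ȳ)² = 123.4286
r_1 = 30.6327 / 123.4286 = 0.248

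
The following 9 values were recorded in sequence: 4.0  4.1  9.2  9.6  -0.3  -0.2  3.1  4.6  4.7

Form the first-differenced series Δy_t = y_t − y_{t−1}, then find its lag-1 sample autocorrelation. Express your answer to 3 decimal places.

0.022

First differences Δy: 0.1, 5.1, 0.4, -9.9, 0.1, 3.3, 1.5, 0.1
Mean of differences = 0.0875
Numerator Σ(Δy_t−Δȳ)(Δy_{t+1}−Δȳ) = 2.9786
Denominator Σ(Δy_t−Δȳ)² = 137.2888
r_1(Δy) = 2.9786 / 137.2888 = 0.022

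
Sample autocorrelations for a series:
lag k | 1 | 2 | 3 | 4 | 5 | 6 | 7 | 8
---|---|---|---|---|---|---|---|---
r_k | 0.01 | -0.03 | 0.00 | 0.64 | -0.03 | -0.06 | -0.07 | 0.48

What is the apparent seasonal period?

The largest autocorrelation is r_4 = 0.64, with a weaker echo at lag 8 (0.48); the remaining lags stay at or below 0.01.
The dominant spike at lag 4 indicates a seasonal period of 4.

4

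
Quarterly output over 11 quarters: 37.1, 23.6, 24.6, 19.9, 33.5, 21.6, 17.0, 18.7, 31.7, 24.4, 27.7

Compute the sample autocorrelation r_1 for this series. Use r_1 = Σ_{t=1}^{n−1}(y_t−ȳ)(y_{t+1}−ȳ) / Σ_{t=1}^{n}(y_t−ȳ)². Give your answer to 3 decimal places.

-0.128

Mean ȳ = (37.1 + 23.6 + 24.6 + 19.9 + 33.5 + 21.6 + 17.0 + 18.7 + 31.7 + 24.4 + 27.7)/11 = 25.4364
Numerator Σ_{t=1}^{10}(y_t−ȳ)(y_{t+1}−ȳ) = -52.6668
Denominator Σ(y_t−ȳ)² = 412.4855
r_1 = -52.6668 / 412.4855 = -0.128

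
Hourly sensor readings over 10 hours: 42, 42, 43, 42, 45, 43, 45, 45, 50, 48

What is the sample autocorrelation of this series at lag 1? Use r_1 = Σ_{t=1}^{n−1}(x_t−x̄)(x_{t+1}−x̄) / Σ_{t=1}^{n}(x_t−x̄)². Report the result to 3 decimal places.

0.500

Mean x̄ = (42 + 42 + 43 + 42 + 45 + 43 + 45 + 45 + 50 + 48)/10 = 44.5000
Numerator Σ_{t=1}^{9}(x_t−x̄)(x_{t+1}−x̄) = 33.2500
Denominator Σ(x_t−x̄)² = 66.5000
r_1 = 33.2500 / 66.5000 = 0.500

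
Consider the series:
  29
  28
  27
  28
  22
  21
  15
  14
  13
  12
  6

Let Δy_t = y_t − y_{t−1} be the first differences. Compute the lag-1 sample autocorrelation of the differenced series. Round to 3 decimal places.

-0.356

First differences Δy: -1, -1, 1, -6, -1, -6, -1, -1, -1, -6
Mean of differences = -2.3000
Numerator Σ(Δy_t−Δȳ)(Δy_{t+1}−Δȳ) = -22.0900
Denominator Σ(Δy_t−Δȳ)² = 62.1000
r_1(Δy) = -22.0900 / 62.1000 = -0.356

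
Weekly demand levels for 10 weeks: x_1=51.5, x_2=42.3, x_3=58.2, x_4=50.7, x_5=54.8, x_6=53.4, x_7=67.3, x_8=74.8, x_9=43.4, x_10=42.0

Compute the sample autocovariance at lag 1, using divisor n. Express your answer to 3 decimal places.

Mean x̄ = (51.5 + 42.3 + 58.2 + 50.7 + 54.8 + 53.4 + 67.3 + 74.8 + 43.4 + 42.0)/10 = 53.8400
Σ_{t=1}^{9}(x_t−x̄)(x_{t+1}−x̄) = 140.5484
γ_1 = 140.5484 / 10 = 14.055

14.055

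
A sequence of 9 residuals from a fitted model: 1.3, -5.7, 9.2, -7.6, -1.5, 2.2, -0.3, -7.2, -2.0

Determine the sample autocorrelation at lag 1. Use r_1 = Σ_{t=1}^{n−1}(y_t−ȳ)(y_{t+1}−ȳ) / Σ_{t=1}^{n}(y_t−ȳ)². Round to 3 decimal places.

Mean ȳ = (1.3 − 5.7 + 9.2 − 7.6 − 1.5 + 2.2 − 0.3 − 7.2 − 2.0)/9 = -1.2889
Numerator Σ_{t=1}^{8}(y_t−ȳ)(y_{t+1}−ȳ) = -121.4801
Denominator Σ(y_t−ȳ)² = 224.6489
r_1 = -121.4801 / 224.6489 = -0.541

-0.541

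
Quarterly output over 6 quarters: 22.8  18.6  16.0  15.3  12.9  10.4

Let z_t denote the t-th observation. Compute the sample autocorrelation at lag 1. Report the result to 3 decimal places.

Mean z̄ = (22.8 + 18.6 + 16.0 + 15.3 + 12.9 + 10.4)/6 = 16.0000
Σ(z_t−z̄)(z_{t+1}−z̄) = (17.6800) + (0.0000) + (0.0000) + (2.1700) + (17.3600) = 37.2100
Denominator Σ(z_t−z̄)² = 94.4600
r_1 = 37.2100 / 94.4600 = 0.394

0.394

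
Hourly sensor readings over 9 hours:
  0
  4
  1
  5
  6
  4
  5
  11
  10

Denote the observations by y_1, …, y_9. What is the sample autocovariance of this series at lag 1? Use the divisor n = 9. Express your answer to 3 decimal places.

Mean ȳ = (0 + 4 + 1 + 5 + 6 + 4 + 5 + 11 + 10)/9 = 5.1111
Σ_{t=1}^{8}(y_t−ȳ)(y_{t+1}−ȳ) = 37.8765
γ_1 = 37.8765 / 9 = 4.209

4.209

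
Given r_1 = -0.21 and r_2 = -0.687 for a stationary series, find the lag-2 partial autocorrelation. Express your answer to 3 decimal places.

φ_{22} = (r_2 − r_1²) / (1 − r_1²)
r_1² = (-0.21)² = 0.0441
Numerator = -0.687 − 0.0441 = -0.7311; denominator = 1 − 0.0441 = 0.9559
φ_{22} = -0.7311 / 0.9559 = -0.765

-0.765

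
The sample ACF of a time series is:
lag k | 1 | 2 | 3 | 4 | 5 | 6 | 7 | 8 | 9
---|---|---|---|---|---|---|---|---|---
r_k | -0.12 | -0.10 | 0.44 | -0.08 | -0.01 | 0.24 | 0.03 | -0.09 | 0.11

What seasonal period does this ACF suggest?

The largest autocorrelation is r_3 = 0.44, with a weaker echo at lag 6 (0.24); the remaining lags stay at or below 0.11.
The dominant spike at lag 3 indicates a seasonal period of 3.

3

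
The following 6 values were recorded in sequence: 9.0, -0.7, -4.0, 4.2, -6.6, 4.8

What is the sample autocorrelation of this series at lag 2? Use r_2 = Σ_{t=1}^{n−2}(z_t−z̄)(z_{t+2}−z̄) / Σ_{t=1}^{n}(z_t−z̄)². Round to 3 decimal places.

Mean z̄ = (9.0 − 0.7 − 4.0 + 4.2 − 6.6 + 4.8)/6 = 1.1167
Deviations from mean: 7.8833, -1.8167, -5.1167, 3.0833, -7.7167, 3.6833
Σ(z_t−z̄)(z_{t+2}−z̄) = (-40.3364) + (-5.6014) + (39.4836) + (11.3569) = 4.9028
Denominator Σ(z_t−z̄)² = 174.2483
r_2 = 4.9028 / 174.2483 = 0.028

0.028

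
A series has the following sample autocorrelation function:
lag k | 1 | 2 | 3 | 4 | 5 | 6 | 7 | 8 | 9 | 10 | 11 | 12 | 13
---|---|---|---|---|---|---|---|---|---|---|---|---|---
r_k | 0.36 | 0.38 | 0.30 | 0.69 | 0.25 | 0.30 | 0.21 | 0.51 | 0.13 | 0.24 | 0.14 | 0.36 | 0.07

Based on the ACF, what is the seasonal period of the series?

The largest autocorrelation is r_4 = 0.69, with a weaker echo at lag 8 (0.51); the remaining lags stay at or below 0.38.
The dominant spike at lag 4 indicates a seasonal period of 4.

4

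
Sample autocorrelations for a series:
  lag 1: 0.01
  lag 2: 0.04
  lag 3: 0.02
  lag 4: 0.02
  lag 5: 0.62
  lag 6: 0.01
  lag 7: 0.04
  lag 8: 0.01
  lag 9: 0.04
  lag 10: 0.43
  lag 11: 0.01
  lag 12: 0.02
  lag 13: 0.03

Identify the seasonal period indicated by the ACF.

5

The largest autocorrelation is r_5 = 0.62, with a weaker echo at lag 10 (0.43); the remaining lags stay at or below 0.04.
The dominant spike at lag 5 indicates a seasonal period of 5.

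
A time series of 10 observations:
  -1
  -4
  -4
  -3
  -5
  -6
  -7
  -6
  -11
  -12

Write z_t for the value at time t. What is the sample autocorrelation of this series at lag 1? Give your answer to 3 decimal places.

0.503

Mean z̄ = (-1 − 4 − 4 − 3 − 5 − 6 − 7 − 6 − 11 − 12)/10 = -5.9000
Numerator Σ_{t=1}^{9}(z_t−z̄)(z_{t+1}−z̄) = 52.7900
Denominator Σ(z_t−z̄)² = 104.9000
r_1 = 52.7900 / 104.9000 = 0.503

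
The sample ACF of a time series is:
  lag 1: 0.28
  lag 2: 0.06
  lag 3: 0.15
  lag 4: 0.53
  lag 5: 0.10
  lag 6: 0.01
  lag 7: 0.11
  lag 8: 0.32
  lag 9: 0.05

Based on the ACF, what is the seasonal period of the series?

The largest autocorrelation is r_4 = 0.53, with a weaker echo at lag 8 (0.32); the remaining lags stay at or below 0.28. The elevated value at lag 1 (0.28), dropping to 0.06 at lag 2, reflects decaying short-term dependence rather than seasonality.
The dominant spike at lag 4 indicates a seasonal period of 4.

4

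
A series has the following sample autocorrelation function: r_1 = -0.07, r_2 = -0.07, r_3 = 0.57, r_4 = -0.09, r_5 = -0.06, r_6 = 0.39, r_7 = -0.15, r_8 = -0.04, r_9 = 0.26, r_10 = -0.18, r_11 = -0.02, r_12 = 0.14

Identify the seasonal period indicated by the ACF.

3

The largest autocorrelation is r_3 = 0.57, with weaker echoes at lags 6 (0.39) and 9 (0.26); the remaining lags stay at or below 0.14.
The dominant spike at lag 3 indicates a seasonal period of 3.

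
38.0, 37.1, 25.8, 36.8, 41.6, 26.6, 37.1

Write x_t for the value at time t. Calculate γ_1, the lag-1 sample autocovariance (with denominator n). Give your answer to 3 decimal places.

Mean x̄ = (38.0 + 37.1 + 25.8 + 36.8 + 41.6 + 26.6 + 37.1)/7 = 34.7143
Deviations: 3.2857, 2.3857, -8.9143, 2.0857, 6.8857, -8.1143, 2.3857
Σ_{t=1}^{6}(x_t−x̄)(x_{t+1}−x̄) = -92.8902
γ_1 = -92.8902 / 7 = -13.270

-13.270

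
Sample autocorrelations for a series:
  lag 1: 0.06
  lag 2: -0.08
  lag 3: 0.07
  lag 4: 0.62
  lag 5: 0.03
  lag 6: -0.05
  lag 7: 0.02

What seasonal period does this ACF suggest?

4

The largest autocorrelation is r_4 = 0.62; the remaining lags stay at or below 0.07.
The dominant spike at lag 4 indicates a seasonal period of 4.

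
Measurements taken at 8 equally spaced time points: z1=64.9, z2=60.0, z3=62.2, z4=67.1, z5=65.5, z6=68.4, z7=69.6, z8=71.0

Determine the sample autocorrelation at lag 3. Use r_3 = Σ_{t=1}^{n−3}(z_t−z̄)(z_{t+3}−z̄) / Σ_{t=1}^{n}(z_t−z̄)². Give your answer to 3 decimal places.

Mean z̄ = (64.9 + 60.0 + 62.2 + 67.1 + 65.5 + 68.4 + 69.6 + 71.0)/8 = 66.0875
Σ(z_t−z̄)(z_{t+3}−z̄) = (-1.2023) + (3.5764) + (-8.9898) + (3.5564) + (-2.8861) = -5.9455
Denominator Σ(z_t−z̄)² = 96.7688
r_3 = -5.9455 / 96.7688 = -0.061

-0.061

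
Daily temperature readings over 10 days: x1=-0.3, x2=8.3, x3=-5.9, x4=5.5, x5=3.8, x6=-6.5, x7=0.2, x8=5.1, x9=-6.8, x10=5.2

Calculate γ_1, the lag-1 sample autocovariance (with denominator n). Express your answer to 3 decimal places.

-16.195

Mean x̄ = (-0.3 + 8.3 − 5.9 + 5.5 + 3.8 − 6.5 + 0.2 + 5.1 − 6.8 + 5.2)/10 = 0.8600
Σ_{t=1}^{9}(x_t−x̄)(x_{t+1}−x̄) = -161.9516
γ_1 = -161.9516 / 10 = -16.195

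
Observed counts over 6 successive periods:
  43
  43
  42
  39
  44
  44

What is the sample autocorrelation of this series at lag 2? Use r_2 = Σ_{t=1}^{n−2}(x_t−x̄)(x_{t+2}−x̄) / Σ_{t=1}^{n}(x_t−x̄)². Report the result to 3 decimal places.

-0.457

Mean x̄ = (43 + 43 + 42 + 39 + 44 + 44)/6 = 42.5000
Deviations from mean: 0.5000, 0.5000, -0.5000, -3.5000, 1.5000, 1.5000
Σ(x_t−x̄)(x_{t+2}−x̄) = (-0.2500) + (-1.7500) + (-0.7500) + (-5.2500) = -8.0000
Denominator Σ(x_t−x̄)² = 17.5000
r_2 = -8.0000 / 17.5000 = -0.457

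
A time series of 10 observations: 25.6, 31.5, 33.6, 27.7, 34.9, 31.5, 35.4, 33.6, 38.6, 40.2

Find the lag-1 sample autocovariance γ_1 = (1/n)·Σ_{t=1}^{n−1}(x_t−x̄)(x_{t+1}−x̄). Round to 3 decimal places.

Mean x̄ = (25.6 + 31.5 + 33.6 + 27.7 + 34.9 + 31.5 + 35.4 + 33.6 + 38.6 + 40.2)/10 = 33.2600
Σ_{t=1}^{9}(x_t−x̄)(x_{t+1}−x̄) = 34.8244
γ_1 = 34.8244 / 10 = 3.482

3.482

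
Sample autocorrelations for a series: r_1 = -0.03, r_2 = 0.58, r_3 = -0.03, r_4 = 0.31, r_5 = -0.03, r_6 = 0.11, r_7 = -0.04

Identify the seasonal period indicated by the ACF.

2

The largest autocorrelation is r_2 = 0.58, with a weaker echo at lag 4 (0.31); the remaining lags stay at or below 0.11.
The dominant spike at lag 2 indicates a seasonal period of 2.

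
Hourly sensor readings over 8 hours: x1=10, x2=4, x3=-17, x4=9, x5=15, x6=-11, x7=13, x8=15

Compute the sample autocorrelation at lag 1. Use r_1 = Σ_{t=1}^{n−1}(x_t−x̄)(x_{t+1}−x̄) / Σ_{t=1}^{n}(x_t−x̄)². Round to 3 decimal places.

-0.233

Mean x̄ = (10 + 4 − 17 + 9 + 15 − 11 + 13 + 15)/8 = 4.7500
Σ(x_t−x̄)(x_{t+1}−x̄) = (-3.9375) + (16.3125) + (-92.4375) + (43.5625) + (-161.4375) + (-129.9375) + (84.5625) = -243.3125
Denominator Σ(x_t−x̄)² = 1045.5000
r_1 = -243.3125 / 1045.5000 = -0.233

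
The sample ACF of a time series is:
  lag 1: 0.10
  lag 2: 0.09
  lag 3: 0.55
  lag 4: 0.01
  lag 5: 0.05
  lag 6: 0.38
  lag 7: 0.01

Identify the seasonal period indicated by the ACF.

The largest autocorrelation is r_3 = 0.55, with a weaker echo at lag 6 (0.38); the remaining lags stay at or below 0.10.
The dominant spike at lag 3 indicates a seasonal period of 3.

3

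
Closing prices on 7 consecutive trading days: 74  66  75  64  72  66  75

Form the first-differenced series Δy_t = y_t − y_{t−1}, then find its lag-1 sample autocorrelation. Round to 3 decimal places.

-0.808

First differences Δy: -8, 9, -11, 8, -6, 9
Mean of differences = 0.1667
Numerator Σ(Δy_t−Δȳ)(Δy_{t+1}−Δȳ) = -361.0278
Denominator Σ(Δy_t−Δȳ)² = 446.8333
r_1(Δy) = -361.0278 / 446.8333 = -0.808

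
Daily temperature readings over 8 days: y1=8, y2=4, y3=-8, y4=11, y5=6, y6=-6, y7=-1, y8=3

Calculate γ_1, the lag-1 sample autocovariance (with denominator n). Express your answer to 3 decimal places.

-9.033

Mean ȳ = (8 + 4 − 8 + 11 + 6 − 6 − 1 + 3)/8 = 2.1250
Deviations: 5.8750, 1.8750, -10.1250, 8.8750, 3.8750, -8.1250, -3.1250, 0.8750
Σ_{t=1}^{7}(y_t−ȳ)(y_{t+1}−ȳ) = -72.2656
γ_1 = -72.2656 / 8 = -9.033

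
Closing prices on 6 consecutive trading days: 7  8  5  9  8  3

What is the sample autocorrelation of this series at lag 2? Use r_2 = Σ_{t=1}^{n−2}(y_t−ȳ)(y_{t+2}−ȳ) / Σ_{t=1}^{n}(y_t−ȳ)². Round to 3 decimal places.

-0.325

Mean ȳ = (7 + 8 + 5 + 9 + 8 + 3)/6 = 6.6667
Deviations from mean: 0.3333, 1.3333, -1.6667, 2.3333, 1.3333, -3.6667
Numerator Σ_{t=1}^{4}(y_t−ȳ)(y_{t+2}−ȳ) = -8.2222
Denominator Σ(y_t−ȳ)² = 25.3333
r_2 = -8.2222 / 25.3333 = -0.325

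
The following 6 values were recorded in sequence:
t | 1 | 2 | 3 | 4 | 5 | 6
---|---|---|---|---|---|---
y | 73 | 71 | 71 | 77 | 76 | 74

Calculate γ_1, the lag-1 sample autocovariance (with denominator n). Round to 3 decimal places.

1.426

Mean ȳ = (73 + 71 + 71 + 77 + 76 + 74)/6 = 73.6667
Deviations: -0.6667, -2.6667, -2.6667, 3.3333, 2.3333, 0.3333
Σ_{t=1}^{5}(y_t−ȳ)(y_{t+1}−ȳ) = 8.5556
γ_1 = 8.5556 / 6 = 1.426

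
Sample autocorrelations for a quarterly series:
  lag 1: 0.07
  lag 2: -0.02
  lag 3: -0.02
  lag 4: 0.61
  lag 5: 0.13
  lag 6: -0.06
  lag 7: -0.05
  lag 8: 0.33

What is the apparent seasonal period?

4

The largest autocorrelation is r_4 = 0.61, with a weaker echo at lag 8 (0.33); the remaining lags stay at or below 0.13.
The dominant spike at lag 4 indicates a seasonal period of 4.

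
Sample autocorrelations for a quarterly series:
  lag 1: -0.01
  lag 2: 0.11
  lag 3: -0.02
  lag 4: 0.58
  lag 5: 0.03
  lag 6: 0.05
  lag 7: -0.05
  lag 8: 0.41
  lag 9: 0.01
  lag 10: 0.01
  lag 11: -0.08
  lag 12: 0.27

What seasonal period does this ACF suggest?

The largest autocorrelation is r_4 = 0.58, with weaker echoes at lags 8 (0.41) and 12 (0.27); the remaining lags stay at or below 0.11.
The dominant spike at lag 4 indicates a seasonal period of 4.

4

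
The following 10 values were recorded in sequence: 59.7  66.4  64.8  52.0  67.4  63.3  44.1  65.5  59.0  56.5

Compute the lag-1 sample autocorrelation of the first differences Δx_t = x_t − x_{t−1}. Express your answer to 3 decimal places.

First differences Δx: 6.7, -1.6, -12.8, 15.4, -4.1, -19.2, 21.4, -6.5, -2.5
Mean of differences = -0.3556
Numerator Σ(Δx_t−Δx̄)(Δx_{t+1}−Δx̄) = -708.2675
Denominator Σ(Δx_t−Δx̄)² = 1339.2222
r_1(Δx) = -708.2675 / 1339.2222 = -0.529

-0.529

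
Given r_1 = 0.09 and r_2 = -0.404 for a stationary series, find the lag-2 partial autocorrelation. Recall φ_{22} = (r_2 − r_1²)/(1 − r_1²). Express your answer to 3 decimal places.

-0.415

φ_{22} = (r_2 − r_1²) / (1 − r_1²)
r_1² = (0.09)² = 0.0081
Numerator = -0.404 − 0.0081 = -0.4121; denominator = 1 − 0.0081 = 0.9919
φ_{22} = -0.4121 / 0.9919 = -0.415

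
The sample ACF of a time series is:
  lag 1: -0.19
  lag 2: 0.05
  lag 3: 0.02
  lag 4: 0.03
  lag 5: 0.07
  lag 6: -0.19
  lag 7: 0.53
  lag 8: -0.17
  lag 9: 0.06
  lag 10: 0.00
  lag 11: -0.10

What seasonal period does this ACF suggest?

7

The largest autocorrelation is r_7 = 0.53; the remaining lags stay at or below 0.07.
The dominant spike at lag 7 indicates a seasonal period of 7.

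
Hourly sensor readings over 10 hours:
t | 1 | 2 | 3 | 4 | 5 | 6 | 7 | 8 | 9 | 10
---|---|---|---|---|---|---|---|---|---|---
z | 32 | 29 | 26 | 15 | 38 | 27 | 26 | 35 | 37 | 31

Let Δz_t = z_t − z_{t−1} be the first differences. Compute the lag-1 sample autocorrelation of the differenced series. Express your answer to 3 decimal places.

First differences Δz: -3, -3, -11, 23, -11, -1, 9, 2, -6
Mean of differences = -0.1111
Numerator Σ(Δz_t−Δz̄)(Δz_{t+1}−Δz̄) = -455.1235
Denominator Σ(Δz_t−Δz̄)² = 910.8889
r_1(Δz) = -455.1235 / 910.8889 = -0.500

-0.500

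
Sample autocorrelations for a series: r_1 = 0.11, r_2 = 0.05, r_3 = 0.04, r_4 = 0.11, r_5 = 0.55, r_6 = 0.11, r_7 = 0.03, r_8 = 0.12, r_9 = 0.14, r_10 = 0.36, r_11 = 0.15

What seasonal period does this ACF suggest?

The largest autocorrelation is r_5 = 0.55, with a weaker echo at lag 10 (0.36); the remaining lags stay at or below 0.15.
The dominant spike at lag 5 indicates a seasonal period of 5.

5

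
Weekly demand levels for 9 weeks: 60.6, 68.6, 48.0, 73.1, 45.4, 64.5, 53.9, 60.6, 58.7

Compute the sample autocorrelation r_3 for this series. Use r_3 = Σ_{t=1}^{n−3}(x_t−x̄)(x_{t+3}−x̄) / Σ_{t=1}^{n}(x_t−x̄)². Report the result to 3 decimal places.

-0.404

Mean x̄ = (60.6 + 68.6 + 48.0 + 73.1 + 45.4 + 64.5 + 53.9 + 60.6 + 58.7)/9 = 59.2667
Numerator Σ_{t=1}^{6}(x_t−x̄)(x_{t+3}−x̄) = -265.6333
Denominator Σ(x_t−x̄)² = 657.7600
r_3 = -265.6333 / 657.7600 = -0.404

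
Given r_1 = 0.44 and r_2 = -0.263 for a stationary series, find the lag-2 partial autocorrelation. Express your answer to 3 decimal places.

-0.566

φ_{22} = (r_2 − r_1²) / (1 − r_1²)
r_1² = (0.44)² = 0.1936
Numerator = -0.263 − 0.1936 = -0.4566; denominator = 1 − 0.1936 = 0.8064
φ_{22} = -0.4566 / 0.8064 = -0.566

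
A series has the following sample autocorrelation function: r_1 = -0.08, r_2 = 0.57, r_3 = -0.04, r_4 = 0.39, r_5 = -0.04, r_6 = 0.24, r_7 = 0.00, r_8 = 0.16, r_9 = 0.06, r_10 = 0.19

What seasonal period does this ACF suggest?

The largest autocorrelation is r_2 = 0.57, with weaker echoes at lags 4 (0.39), 6 (0.24), 8 (0.16) and 10 (0.19); the remaining lags stay at or below 0.06.
The dominant spike at lag 2 indicates a seasonal period of 2.

2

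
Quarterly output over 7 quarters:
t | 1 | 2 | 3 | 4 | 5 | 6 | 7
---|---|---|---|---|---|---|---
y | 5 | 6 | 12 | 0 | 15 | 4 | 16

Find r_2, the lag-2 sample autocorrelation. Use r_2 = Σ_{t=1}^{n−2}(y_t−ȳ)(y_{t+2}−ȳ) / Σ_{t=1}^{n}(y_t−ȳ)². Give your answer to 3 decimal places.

0.537

Mean ȳ = (5 + 6 + 12 + 0 + 15 + 4 + 16)/7 = 8.2857
Deviations from mean: -3.2857, -2.2857, 3.7143, -8.2857, 6.7143, -4.2857, 7.7143
Numerator Σ_{t=1}^{5}(y_t−ȳ)(y_{t+2}−ȳ) = 118.9796
Denominator Σ(y_t−ȳ)² = 221.4286
r_2 = 118.9796 / 221.4286 = 0.537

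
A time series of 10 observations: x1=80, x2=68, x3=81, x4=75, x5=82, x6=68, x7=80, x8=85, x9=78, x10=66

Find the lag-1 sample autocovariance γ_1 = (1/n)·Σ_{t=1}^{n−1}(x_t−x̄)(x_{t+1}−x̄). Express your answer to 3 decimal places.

-13.179

Mean x̄ = (80 + 68 + 81 + 75 + 82 + 68 + 80 + 85 + 78 + 66)/10 = 76.3000
Σ_{t=1}^{9}(x_t−x̄)(x_{t+1}−x̄) = -131.7900
γ_1 = -131.7900 / 10 = -13.179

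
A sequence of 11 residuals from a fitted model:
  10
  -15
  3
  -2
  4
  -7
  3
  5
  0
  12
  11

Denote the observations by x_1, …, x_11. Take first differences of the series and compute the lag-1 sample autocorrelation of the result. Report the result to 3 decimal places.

First differences Δx: -25, 18, -5, 6, -11, 10, 2, -5, 12, -1
Mean of differences = 0.1000
Numerator Σ(Δx_t−Δx̄)(Δx_{t+1}−Δx̄) = -810.7100
Denominator Σ(Δx_t−Δx̄)² = 1404.9000
r_1(Δx) = -810.7100 / 1404.9000 = -0.577

-0.577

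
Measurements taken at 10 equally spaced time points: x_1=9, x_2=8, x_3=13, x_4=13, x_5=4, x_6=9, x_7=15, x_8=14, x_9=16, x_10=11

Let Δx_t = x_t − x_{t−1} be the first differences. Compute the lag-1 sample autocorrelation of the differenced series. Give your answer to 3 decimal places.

First differences Δx: -1, 5, 0, -9, 5, 6, -1, 2, -5
Mean of differences = 0.2222
Numerator Σ(Δx_t−Δx̄)(Δx_{t+1}−Δx̄) = -39.8272
Denominator Σ(Δx_t−Δx̄)² = 197.5556
r_1(Δx) = -39.8272 / 197.5556 = -0.202

-0.202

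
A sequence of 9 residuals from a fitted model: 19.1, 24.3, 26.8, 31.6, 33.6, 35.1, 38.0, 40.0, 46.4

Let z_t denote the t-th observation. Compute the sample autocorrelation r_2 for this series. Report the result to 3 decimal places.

0.311

Mean z̄ = (19.1 + 24.3 + 26.8 + 31.6 + 33.6 + 35.1 + 38.0 + 40.0 + 46.4)/9 = 32.7667
Σ(z_t−z̄)(z_{t+2}−z̄) = (81.5444) + (9.8778) + (-4.9722) + (-2.7222) + (4.3611) + (16.8778) + (71.3478) = 176.3144
Denominator Σ(z_t−z̄)² = 567.1400
r_2 = 176.3144 / 567.1400 = 0.311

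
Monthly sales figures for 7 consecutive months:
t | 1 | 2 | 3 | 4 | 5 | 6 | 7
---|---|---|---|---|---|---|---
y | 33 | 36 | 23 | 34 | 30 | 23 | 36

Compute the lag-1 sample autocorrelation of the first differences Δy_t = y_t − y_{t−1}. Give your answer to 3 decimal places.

-0.532

First differences Δy: 3, -13, 11, -4, -7, 13
Mean of differences = 0.5000
Numerator Σ(Δy_t−Δȳ)(Δy_{t+1}−Δȳ) = -282.7500
Denominator Σ(Δy_t−Δȳ)² = 531.5000
r_1(Δy) = -282.7500 / 531.5000 = -0.532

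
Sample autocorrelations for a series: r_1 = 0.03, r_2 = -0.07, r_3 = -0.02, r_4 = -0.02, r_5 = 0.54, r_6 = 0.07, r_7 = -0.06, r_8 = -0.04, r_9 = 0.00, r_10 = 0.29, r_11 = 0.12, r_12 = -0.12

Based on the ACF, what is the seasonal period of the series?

The largest autocorrelation is r_5 = 0.54, with a weaker echo at lag 10 (0.29); the remaining lags stay at or below 0.12.
The dominant spike at lag 5 indicates a seasonal period of 5.

5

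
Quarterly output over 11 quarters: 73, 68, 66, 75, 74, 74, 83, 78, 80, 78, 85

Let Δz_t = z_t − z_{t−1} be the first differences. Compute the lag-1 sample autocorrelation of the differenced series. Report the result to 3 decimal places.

-0.398

First differences Δz: -5, -2, 9, -1, 0, 9, -5, 2, -2, 7
Mean of differences = 1.2000
Numerator Σ(Δz_t−Δz̄)(Δz_{t+1}−Δz̄) = -103.4400
Denominator Σ(Δz_t−Δz̄)² = 259.6000
r_1(Δz) = -103.4400 / 259.6000 = -0.398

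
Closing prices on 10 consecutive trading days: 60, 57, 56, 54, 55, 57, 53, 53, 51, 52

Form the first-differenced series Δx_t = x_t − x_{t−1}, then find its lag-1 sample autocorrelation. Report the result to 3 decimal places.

First differences Δx: -3, -1, -2, 1, 2, -4, 0, -2, 1
Mean of differences = -0.8889
Numerator Σ(Δx_t−Δx̄)(Δx_{t+1}−Δx̄) = -11.1235
Denominator Σ(Δx_t−Δx̄)² = 32.8889
r_1(Δx) = -11.1235 / 32.8889 = -0.338

-0.338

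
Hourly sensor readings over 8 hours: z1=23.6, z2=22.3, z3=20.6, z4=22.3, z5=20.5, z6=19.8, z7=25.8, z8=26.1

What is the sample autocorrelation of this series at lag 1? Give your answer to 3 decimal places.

0.244

Mean z̄ = (23.6 + 22.3 + 20.6 + 22.3 + 20.5 + 19.8 + 25.8 + 26.1)/8 = 22.6250
Deviations from mean: 0.9750, -0.3250, -2.0250, -0.3250, -2.1250, -2.8250, 3.1750, 3.4750
Σ(z_t−z̄)(z_{t+1}−z̄) = (-0.3169) + (0.6581) + (0.6581) + (0.6906) + (6.0031) + (-8.9694) + (11.0331) = 9.7569
Denominator Σ(z_t−z̄)² = 39.9150
r_1 = 9.7569 / 39.9150 = 0.244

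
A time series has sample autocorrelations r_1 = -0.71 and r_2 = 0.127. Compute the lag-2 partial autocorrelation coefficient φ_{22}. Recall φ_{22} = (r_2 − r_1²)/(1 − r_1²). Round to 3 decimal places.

-0.760

φ_{22} = (r_2 − r_1²) / (1 − r_1²)
r_1² = (-0.71)² = 0.5041
Numerator = 0.127 − 0.5041 = -0.3771; denominator = 1 − 0.5041 = 0.4959
φ_{22} = -0.3771 / 0.4959 = -0.760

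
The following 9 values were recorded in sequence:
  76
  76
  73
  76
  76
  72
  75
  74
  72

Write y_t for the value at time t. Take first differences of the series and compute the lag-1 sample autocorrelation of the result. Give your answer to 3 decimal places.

-0.505

First differences Δy: 0, -3, 3, 0, -4, 3, -1, -2
Mean of differences = -0.5000
Numerator Σ(Δy_t−Δȳ)(Δy_{t+1}−Δȳ) = -23.2500
Denominator Σ(Δy_t−Δȳ)² = 46.0000
r_1(Δy) = -23.2500 / 46.0000 = -0.505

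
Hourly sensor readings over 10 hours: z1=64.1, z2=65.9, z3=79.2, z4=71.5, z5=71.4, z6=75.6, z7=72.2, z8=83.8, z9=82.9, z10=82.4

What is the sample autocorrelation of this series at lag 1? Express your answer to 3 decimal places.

0.355

Mean z̄ = (64.1 + 65.9 + 79.2 + 71.5 + 71.4 + 75.6 + 72.2 + 83.8 + 82.9 + 82.4)/10 = 74.9000
Numerator Σ_{t=1}^{9}(z_t−z̄)(z_{t+1}−z̄) = 158.6100
Denominator Σ(z_t−z̄)² = 447.1800
r_1 = 158.6100 / 447.1800 = 0.355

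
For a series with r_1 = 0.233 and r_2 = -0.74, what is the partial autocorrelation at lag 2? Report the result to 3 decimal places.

-0.840

φ_{22} = (r_2 − r_1²) / (1 − r_1²)
r_1² = (0.233)² = 0.054289
Numerator = -0.74 − 0.0543 = -0.7943; denominator = 1 − 0.0543 = 0.9457
φ_{22} = -0.7943 / 0.9457 = -0.840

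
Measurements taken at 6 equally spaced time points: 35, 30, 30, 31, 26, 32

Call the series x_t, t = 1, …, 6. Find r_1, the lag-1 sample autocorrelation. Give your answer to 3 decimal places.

Mean x̄ = (35 + 30 + 30 + 31 + 26 + 32)/6 = 30.6667
Deviations from mean: 4.3333, -0.6667, -0.6667, 0.3333, -4.6667, 1.3333
Numerator Σ_{t=1}^{5}(x_t−x̄)(x_{t+1}−x̄) = -10.4444
Denominator Σ(x_t−x̄)² = 43.3333
r_1 = -10.4444 / 43.3333 = -0.241

-0.241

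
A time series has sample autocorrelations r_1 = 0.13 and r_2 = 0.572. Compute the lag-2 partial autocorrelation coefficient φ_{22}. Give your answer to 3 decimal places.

0.565

φ_{22} = (r_2 − r_1²) / (1 − r_1²)
r_1² = (0.13)² = 0.0169
Numerator = 0.572 − 0.0169 = 0.5551; denominator = 1 − 0.0169 = 0.9831
φ_{22} = 0.5551 / 0.9831 = 0.565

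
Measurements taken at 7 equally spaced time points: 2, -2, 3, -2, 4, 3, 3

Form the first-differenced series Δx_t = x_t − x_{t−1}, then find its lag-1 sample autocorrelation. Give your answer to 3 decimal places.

First differences Δx: -4, 5, -5, 6, -1, 0
Mean of differences = 0.1667
Numerator Σ(Δx_t−Δx̄)(Δx_{t+1}−Δx̄) = -81.8611
Denominator Σ(Δx_t−Δx̄)² = 102.8333
r_1(Δx) = -81.8611 / 102.8333 = -0.796

-0.796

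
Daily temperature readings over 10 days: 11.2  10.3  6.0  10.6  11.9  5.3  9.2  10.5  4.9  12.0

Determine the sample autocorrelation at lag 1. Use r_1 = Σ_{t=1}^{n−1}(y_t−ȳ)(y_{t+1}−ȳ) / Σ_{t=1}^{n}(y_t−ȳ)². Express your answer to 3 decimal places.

-0.445

Mean ȳ = (11.2 + 10.3 + 6.0 + 10.6 + 11.9 + 5.3 + 9.2 + 10.5 + 4.9 + 12.0)/10 = 9.1900
Numerator Σ_{t=1}^{9}(y_t−ȳ)(y_{t+1}−ȳ) = -30.2291
Denominator Σ(y_t−ȳ)² = 67.9290
r_1 = -30.2291 / 67.9290 = -0.445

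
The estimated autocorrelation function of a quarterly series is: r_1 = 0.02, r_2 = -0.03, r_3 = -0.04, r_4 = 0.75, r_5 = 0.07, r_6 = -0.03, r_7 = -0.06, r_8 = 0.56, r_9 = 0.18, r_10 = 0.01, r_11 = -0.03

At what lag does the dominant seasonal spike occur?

4

The largest autocorrelation is r_4 = 0.75, with a weaker echo at lag 8 (0.56); the remaining lags stay at or below 0.18.
The dominant spike at lag 4 indicates a seasonal period of 4.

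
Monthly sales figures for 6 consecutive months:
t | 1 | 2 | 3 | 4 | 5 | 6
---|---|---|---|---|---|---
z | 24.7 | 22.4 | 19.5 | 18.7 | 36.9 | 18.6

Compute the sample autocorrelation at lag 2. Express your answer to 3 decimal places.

Mean z̄ = (24.7 + 22.4 + 19.5 + 18.7 + 36.9 + 18.6)/6 = 23.4667
Deviations from mean: 1.2333, -1.0667, -3.9667, -4.7667, 13.4333, -4.8667
Σ(z_t−z̄)(z_{t+2}−z̄) = (-4.8922) + (5.0844) + (-53.2856) + (23.1978) = -29.8956
Denominator Σ(z_t−z̄)² = 245.2533
r_2 = -29.8956 / 245.2533 = -0.122

-0.122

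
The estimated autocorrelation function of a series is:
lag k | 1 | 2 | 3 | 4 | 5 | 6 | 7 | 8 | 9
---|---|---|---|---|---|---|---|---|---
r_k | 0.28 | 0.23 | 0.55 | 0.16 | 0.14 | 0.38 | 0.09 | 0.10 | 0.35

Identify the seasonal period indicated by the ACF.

The largest autocorrelation is r_3 = 0.55, with weaker echoes at lags 6 (0.38) and 9 (0.35); the remaining lags stay at or below 0.28. The elevated value at lag 1 (0.28), dropping to 0.23 at lag 2, reflects decaying short-term dependence rather than seasonality.
The dominant spike at lag 3 indicates a seasonal period of 3.

3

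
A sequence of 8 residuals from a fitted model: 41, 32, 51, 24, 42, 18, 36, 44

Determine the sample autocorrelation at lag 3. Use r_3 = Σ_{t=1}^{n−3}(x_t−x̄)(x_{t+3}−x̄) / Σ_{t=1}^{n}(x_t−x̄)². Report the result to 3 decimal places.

Mean x̄ = (41 + 32 + 51 + 24 + 42 + 18 + 36 + 44)/8 = 36.0000
Deviations from mean: 5.0000, -4.0000, 15.0000, -12.0000, 6.0000, -18.0000, 0.0000, 8.0000
Numerator Σ_{t=1}^{5}(x_t−x̄)(x_{t+3}−x̄) = -306.0000
Denominator Σ(x_t−x̄)² = 834.0000
r_3 = -306.0000 / 834.0000 = -0.367

-0.367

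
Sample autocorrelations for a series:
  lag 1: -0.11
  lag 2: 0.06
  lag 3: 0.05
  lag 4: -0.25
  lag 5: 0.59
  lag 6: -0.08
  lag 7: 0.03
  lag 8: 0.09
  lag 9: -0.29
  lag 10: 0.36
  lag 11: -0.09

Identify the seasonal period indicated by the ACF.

5

The largest autocorrelation is r_5 = 0.59, with a weaker echo at lag 10 (0.36); the remaining lags stay at or below 0.09.
The dominant spike at lag 5 indicates a seasonal period of 5.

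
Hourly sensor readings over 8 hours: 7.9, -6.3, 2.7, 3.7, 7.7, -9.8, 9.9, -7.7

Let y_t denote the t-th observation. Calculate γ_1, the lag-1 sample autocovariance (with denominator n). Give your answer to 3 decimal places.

-35.754

Mean ȳ = (7.9 − 6.3 + 2.7 + 3.7 + 7.7 − 9.8 + 9.9 − 7.7)/8 = 1.0125
Σ_{t=1}^{7}(y_t−ȳ)(y_{t+1}−ȳ) = -286.0339
γ_1 = -286.0339 / 8 = -35.754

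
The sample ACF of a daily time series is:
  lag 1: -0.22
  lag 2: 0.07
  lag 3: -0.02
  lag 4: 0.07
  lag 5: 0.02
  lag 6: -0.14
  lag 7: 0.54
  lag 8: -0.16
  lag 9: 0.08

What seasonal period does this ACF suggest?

7

The largest autocorrelation is r_7 = 0.54; the remaining lags stay at or below 0.08.
The dominant spike at lag 7 indicates a seasonal period of 7.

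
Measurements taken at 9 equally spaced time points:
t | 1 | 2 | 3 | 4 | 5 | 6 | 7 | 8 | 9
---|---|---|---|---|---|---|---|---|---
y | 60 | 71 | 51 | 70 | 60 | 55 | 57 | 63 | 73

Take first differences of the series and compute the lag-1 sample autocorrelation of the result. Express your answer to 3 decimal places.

-0.593

First differences Δy: 11, -20, 19, -10, -5, 2, 6, 10
Mean of differences = 1.6250
Numerator Σ(Δy_t−Δȳ)(Δy_{t+1}−Δȳ) = -667.6406
Denominator Σ(Δy_t−Δȳ)² = 1125.8750
r_1(Δy) = -667.6406 / 1125.8750 = -0.593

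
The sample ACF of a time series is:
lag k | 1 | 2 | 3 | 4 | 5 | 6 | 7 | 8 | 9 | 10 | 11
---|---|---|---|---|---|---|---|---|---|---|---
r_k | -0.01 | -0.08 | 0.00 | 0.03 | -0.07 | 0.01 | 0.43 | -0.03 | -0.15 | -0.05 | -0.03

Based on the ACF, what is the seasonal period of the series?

The largest autocorrelation is r_7 = 0.43; the remaining lags stay at or below 0.03.
The dominant spike at lag 7 indicates a seasonal period of 7.

7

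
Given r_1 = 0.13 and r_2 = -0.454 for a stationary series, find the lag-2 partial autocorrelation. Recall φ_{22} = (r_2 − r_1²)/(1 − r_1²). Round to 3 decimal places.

-0.479

φ_{22} = (r_2 − r_1²) / (1 − r_1²)
r_1² = (0.13)² = 0.0169
Numerator = -0.454 − 0.0169 = -0.4709; denominator = 1 − 0.0169 = 0.9831
φ_{22} = -0.4709 / 0.9831 = -0.479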